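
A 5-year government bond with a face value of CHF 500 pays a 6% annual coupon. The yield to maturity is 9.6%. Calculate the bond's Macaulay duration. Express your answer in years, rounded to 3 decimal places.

4.418 years

Periodic yield y = 0.096. Discount each cash flow and weight by its year:
  t   CF        PV=CF/(1+0.096)^t    t·PV
  1        30.00        27.3723        27.3723
  2        30.00        24.9747        49.9494
  3        30.00        22.7871        68.3614
  4        30.00        20.7912        83.1647
  5       530.00       335.1376     1,675.6878
  Σ                    431.0628     1,904.5355
Price P = Σ PV = 431.0628.
Macaulay duration = Σ(t·PV) / P = 1,904.5355 / 431.0628 = 4.41823 years.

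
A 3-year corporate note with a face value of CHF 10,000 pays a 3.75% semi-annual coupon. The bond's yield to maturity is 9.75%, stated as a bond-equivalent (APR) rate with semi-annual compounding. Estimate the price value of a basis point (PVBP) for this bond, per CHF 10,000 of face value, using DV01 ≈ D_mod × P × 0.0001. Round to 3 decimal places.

CHF 2.303

Periodic yield y = 0.04875.
  t   CF        PV=CF/(1+0.04875)^t    t·PV
  1       187.50       178.7843       178.7843
  2       187.50       170.4737       340.9474
  3       187.50       162.5494       487.6482
  4       187.50       154.9935       619.9738
  5       187.50       147.7888       738.9438
  6    10,187.50     7,656.5968    45,939.5809
  Σ                  8,471.1864    48,305.8784
P = 8,471.1864; D_Mac = 5.70237 half-year periods = 2.85119 yrs; D_mod = 2.71865 yrs.
DV01 ≈ 2.71865 × 8,471.1864 × 0.0001 = 2.303022.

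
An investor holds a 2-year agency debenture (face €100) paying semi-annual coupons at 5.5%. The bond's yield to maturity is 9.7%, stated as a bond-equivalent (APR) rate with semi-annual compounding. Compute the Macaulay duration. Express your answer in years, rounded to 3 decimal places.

1.918 years

Periodic yield y = 0.0485. Discount each cash flow and weight by its period:
  t   CF        PV=CF/(1+0.0485)^t    t·PV
  1         2.75         2.6228         2.6228
  2         2.75         2.5015         5.0029
  3         2.75         2.3858         7.1573
  4       102.75        85.0175       340.0698
  Σ                     92.5275       354.8528
Price P = Σ PV = 92.5275.
Macaulay duration = Σ(t·PV) / P = 354.8528 / 92.5275 = 3.83511 half-year periods.
In years: 3.83511 / 2 = 1.91755 years.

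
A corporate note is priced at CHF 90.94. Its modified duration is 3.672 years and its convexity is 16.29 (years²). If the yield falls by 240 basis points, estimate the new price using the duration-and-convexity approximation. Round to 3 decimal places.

CHF 99.381

Duration effect: -D_mod·Δy = -3.672 × (-0.024) = +0.088128
Convexity effect: ½·C·(Δy)² = 0.5 × 16.29 × (-0.024)² = +0.00469152
ΔP/P ≈ +0.088128 + 0.00469152 = +0.09281952
New price ≈ 90.94 × (1 + 0.09281952) = 99.3810071488.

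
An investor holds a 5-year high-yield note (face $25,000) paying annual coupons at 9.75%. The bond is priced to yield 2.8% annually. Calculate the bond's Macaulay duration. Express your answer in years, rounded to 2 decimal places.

Periodic yield y = 0.028. Discount each cash flow and weight by its year:
  t   CF        PV=CF/(1+0.028)^t    t·PV
  1     2,437.50     2,371.1089     2,371.1089
  2     2,437.50     2,306.5262     4,613.0524
  3     2,437.50     2,243.7025     6,731.1076
  4     2,437.50     2,182.5900     8,730.3601
  5    27,437.50    23,898.9579   119,494.7895
  Σ                 33,002.8856   141,940.4186
Price P = Σ PV = 33,002.8856.
Macaulay duration = Σ(t·PV) / P = 141,940.4186 / 33,002.8856 = 4.30085 years.

4.30 years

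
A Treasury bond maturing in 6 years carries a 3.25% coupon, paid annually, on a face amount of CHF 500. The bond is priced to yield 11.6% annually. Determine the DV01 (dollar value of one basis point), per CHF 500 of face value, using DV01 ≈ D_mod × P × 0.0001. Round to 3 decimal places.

Periodic yield y = 0.116.
  t   CF        PV=CF/(1+0.116)^t    t·PV
  1        16.25        14.5609        14.5609
  2        16.25        13.0474        26.0949
  3        16.25        11.6912        35.0737
  4        16.25        10.4760        41.9041
  5        16.25         9.3871        46.9356
  6       516.25       267.2237     1,603.3419
  Σ                    326.3864     1,767.9112
P = 326.3864; D_Mac = 5.41662 yrs; D_mod = 4.85360 yrs.
DV01 ≈ 4.85360 × 326.3864 × 0.0001 = 0.158415.

CHF 0.158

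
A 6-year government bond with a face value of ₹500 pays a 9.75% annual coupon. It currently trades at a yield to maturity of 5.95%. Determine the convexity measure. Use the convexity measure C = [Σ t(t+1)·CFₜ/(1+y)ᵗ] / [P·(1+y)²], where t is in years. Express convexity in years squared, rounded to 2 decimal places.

28.53

With y = 0.0595:
  t   CF        PV=CF/(1+0.0595)^t    t·PV        t(t+1)·PV
  1        48.75        46.0123        46.0123          92.0245
  2        48.75        43.4283        86.8566         260.5697
  3        48.75        40.9894       122.9682         491.8730
  4        48.75        38.6875       154.7500         773.7502
  5        48.75        36.5149       182.5744       1,095.4462
  6       548.75       387.9438     2,327.6625      16,293.6378
  Σ                    593.5761     2,920.8240      19,007.3015
P = 593.5761.
Convexity = Σ t(t+1)·PV / [P·(1+y)²] = 19,007.3015 / (593.5761 × 1.122540) = 28.52608.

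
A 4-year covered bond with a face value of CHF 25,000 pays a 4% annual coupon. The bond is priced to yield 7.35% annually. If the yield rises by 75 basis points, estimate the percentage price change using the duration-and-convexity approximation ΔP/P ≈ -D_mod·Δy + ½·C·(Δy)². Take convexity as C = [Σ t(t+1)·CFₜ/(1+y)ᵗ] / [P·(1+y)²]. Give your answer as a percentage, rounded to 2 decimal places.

With y = 0.0735:
  t   CF        PV=CF/(1+0.0735)^t    t·PV        t(t+1)·PV
  1     1,000.00       931.5324       931.5324       1,863.0647
  2     1,000.00       867.7526     1,735.5051       5,206.5153
  3     1,000.00       808.3396     2,425.0188       9,700.0752
  4    26,000.00    19,577.8570    78,311.4282     391,557.1408
  Σ                 22,185.4816    83,403.4844     408,326.7960
P = 22,185.4816; D_Mac = 3.75937 yrs; D_mod = 3.50198 yrs; C = 15.97110.
Duration effect: -3.50198 × (+0.0075) = -0.026265
Convexity effect: 0.5 × 15.97110 × (0.0075)² = +0.0004492
ΔP/P ≈ -0.026265 + 0.0004492 = -0.025816 = -2.5816%.

-2.58%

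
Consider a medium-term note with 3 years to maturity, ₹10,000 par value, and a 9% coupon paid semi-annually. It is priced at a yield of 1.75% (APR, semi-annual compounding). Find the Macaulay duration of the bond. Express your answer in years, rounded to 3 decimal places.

2.727 years

Periodic yield y = 0.00875. Discount each cash flow and weight by its period:
  t   CF        PV=CF/(1+0.00875)^t    t·PV
  1       450.00       446.0967       446.0967
  2       450.00       442.2272       884.4543
  3       450.00       438.3912     1,315.1737
  4       450.00       434.5886     1,738.3544
  5       450.00       430.8189     2,154.0946
  6    10,450.00     9,917.7922    59,506.7531
  Σ                 12,109.9148    66,044.9269
Price P = Σ PV = 12,109.9148.
Macaulay duration = Σ(t·PV) / P = 66,044.9269 / 12,109.9148 = 5.45379 half-year periods.
In years: 5.45379 / 2 = 2.72689 years.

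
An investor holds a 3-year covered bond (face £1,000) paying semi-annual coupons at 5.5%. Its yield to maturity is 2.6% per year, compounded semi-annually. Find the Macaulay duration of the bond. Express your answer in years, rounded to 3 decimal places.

2.815 years

Periodic yield y = 0.013. Discount each cash flow and weight by its period:
  t   CF        PV=CF/(1+0.013)^t    t·PV
  1        27.50        27.1471        27.1471
  2        27.50        26.7987        53.5974
  3        27.50        26.4548        79.3644
  4        27.50        26.1153       104.4612
  5        27.50        25.7802       128.9008
  6     1,027.50       950.8788     5,705.2727
  Σ                  1,083.1748     6,098.7435
Price P = Σ PV = 1,083.1748.
Macaulay duration = Σ(t·PV) / P = 6,098.7435 / 1,083.1748 = 5.63043 half-year periods.
In years: 5.63043 / 2 = 2.81522 years.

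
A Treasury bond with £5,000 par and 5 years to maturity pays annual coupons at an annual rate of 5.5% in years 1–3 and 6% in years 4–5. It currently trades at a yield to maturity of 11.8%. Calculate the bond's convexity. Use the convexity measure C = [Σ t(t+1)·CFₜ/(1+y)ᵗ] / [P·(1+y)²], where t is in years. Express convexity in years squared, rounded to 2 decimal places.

20.37

With y = 0.118:
  t   CF        PV=CF/(1+0.118)^t    t·PV        t(t+1)·PV
  1       275.00       245.9750       245.9750         491.9499
  2       275.00       220.0134       440.0268       1,320.0803
  3       275.00       196.7919       590.3758       2,361.5032
  4       300.00       192.0233       768.0934       3,840.4670
  5     5,300.00     3,034.3582    15,171.7912      91,030.7470
  Σ                  3,889.1618    17,216.2621      99,044.7473
P = 3,889.1618.
Convexity = Σ t(t+1)·PV / [P·(1+y)²] = 99,044.7473 / (3,889.1618 × 1.249924) = 20.37473.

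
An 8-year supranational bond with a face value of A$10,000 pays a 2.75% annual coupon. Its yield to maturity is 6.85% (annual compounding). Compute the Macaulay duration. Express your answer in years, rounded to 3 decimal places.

7.157 years

Periodic yield y = 0.0685. Discount each cash flow and weight by its year:
  t   CF        PV=CF/(1+0.0685)^t    t·PV
  1       275.00       257.3701       257.3701
  2       275.00       240.8705       481.7410
  3       275.00       225.4287       676.2860
  4       275.00       210.9767       843.9070
  5       275.00       197.4513       987.2566
  6       275.00       184.7930     1,108.7580
  7       275.00       172.9462     1,210.6234
  8    10,275.00     6,047.6357    48,381.0852
  Σ                  7,537.4722    53,947.0274
Price P = Σ PV = 7,537.4722.
Macaulay duration = Σ(t·PV) / P = 53,947.0274 / 7,537.4722 = 7.15718 years.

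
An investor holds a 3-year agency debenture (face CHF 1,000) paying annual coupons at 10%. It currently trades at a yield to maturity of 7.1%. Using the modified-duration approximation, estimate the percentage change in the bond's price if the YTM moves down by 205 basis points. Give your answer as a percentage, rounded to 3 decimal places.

+5.255%

Periodic yield y = 0.071. Modified duration first:
  t   CF        PV=CF/(1+0.071)^t    t·PV
  1       100.00        93.3707        93.3707
  2       100.00        87.1808       174.3617
  3     1,100.00       895.4148     2,686.2444
  Σ                  1,075.9663     2,953.9768
P = 1,075.9663; D_Mac = 2.74542 yrs; D_mod = 2.74542/(1+0.071) = 2.56342 yrs.
ΔP/P ≈ -D_mod · Δy = -2.56342 × (-0.0205) = +0.052550 = +5.2550%.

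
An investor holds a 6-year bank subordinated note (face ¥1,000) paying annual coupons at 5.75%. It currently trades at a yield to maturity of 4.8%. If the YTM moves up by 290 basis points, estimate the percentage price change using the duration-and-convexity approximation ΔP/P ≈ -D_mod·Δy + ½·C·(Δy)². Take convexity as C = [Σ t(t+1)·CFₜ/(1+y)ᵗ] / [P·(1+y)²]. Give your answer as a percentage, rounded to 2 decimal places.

-13.21%

With y = 0.048:
  t   CF        PV=CF/(1+0.048)^t    t·PV        t(t+1)·PV
  1        57.50        54.8664        54.8664         109.7328
  2        57.50        52.3534       104.7069         314.1207
  3        57.50        49.9556       149.8667         599.4669
  4        57.50        47.6675       190.6701         953.3507
  5        57.50        45.4843       227.4215       1,364.5287
  6     1,057.50       798.2018     4,789.2106      33,524.4739
  Σ                  1,048.5290     5,516.7422      36,865.6738
P = 1,048.5290; D_Mac = 5.26141 yrs; D_mod = 5.02043 yrs; C = 32.01247.
Duration effect: -5.02043 × (+0.029) = -0.145592
Convexity effect: 0.5 × 32.01247 × (0.029)² = +0.0134612
ΔP/P ≈ -0.145592 + 0.0134612 = -0.132131 = -13.2131%.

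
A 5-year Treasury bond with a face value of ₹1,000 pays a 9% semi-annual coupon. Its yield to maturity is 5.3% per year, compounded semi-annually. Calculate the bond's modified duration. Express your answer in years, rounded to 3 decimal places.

4.098 years

Periodic yield y = 0.0265. First find Macaulay duration:
  t   CF        PV=CF/(1+0.0265)^t    t·PV
  1        45.00        43.8383        43.8383
  2        45.00        42.7066        85.4131
  3        45.00        41.6041       124.8122
  4        45.00        40.5300       162.1200
  5        45.00        39.4837       197.4185
  6        45.00        38.4644       230.7863
  7        45.00        37.4714       262.2998
  8        45.00        36.5040       292.0323
  9        45.00        35.5617       320.0549
  10    1,045.00       804.5013     8,045.0131
  Σ                  1,160.6654     9,763.7883
P = 1,160.6654; Macaulay duration = 9,763.7883 / 1,160.6654 = 8.41223 half-year periods = 4.20612 years.
Modified duration = D_Mac / (1 + y) = 4.20612 / 1.0265 = 4.09753 years.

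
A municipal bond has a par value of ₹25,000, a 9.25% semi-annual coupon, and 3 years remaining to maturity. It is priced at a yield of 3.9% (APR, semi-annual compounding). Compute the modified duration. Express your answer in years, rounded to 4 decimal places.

Periodic yield y = 0.0195. First find Macaulay duration:
  t   CF        PV=CF/(1+0.0195)^t    t·PV
  1     1,156.25     1,134.1344     1,134.1344
  2     1,156.25     1,112.4418     2,224.8835
  3     1,156.25     1,091.1641     3,273.4922
  4     1,156.25     1,070.2933     4,281.1734
  5     1,156.25     1,049.8218     5,249.1091
  6    26,156.25    23,294.4306   139,766.5835
  Σ                 28,752.2860   155,929.3761
P = 28,752.2860; Macaulay duration = 155,929.3761 / 28,752.2860 = 5.42320 half-year periods = 2.71160 years.
Modified duration = D_Mac / (1 + y) = 2.71160 / 1.0195 = 2.65973 years.

2.6597 years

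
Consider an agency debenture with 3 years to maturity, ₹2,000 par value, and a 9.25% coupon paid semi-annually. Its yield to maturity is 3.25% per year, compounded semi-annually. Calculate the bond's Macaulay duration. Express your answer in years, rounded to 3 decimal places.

Periodic yield y = 0.01625. Discount each cash flow and weight by its period:
  t   CF        PV=CF/(1+0.01625)^t    t·PV
  1        92.50        91.0209        91.0209
  2        92.50        89.5655       179.1309
  3        92.50        88.1333       264.3999
  4        92.50        86.7240       346.8962
  5        92.50        85.3373       426.6865
  6     2,092.50     1,899.5998    11,397.5988
  Σ                  2,340.3808    12,705.7333
Price P = Σ PV = 2,340.3808.
Macaulay duration = Σ(t·PV) / P = 12,705.7333 / 2,340.3808 = 5.42892 half-year periods.
In years: 5.42892 / 2 = 2.71446 years.

2.714 years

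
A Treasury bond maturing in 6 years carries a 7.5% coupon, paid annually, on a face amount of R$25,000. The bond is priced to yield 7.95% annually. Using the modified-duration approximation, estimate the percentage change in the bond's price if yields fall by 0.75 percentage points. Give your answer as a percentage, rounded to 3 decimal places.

+3.498%

Periodic yield y = 0.0795. Modified duration first:
  t   CF        PV=CF/(1+0.0795)^t    t·PV
  1     1,875.00     1,736.9152     1,736.9152
  2     1,875.00     1,608.9998     3,217.9995
  3     1,875.00     1,490.5046     4,471.5139
  4     1,875.00     1,380.7361     5,522.9445
  5     1,875.00     1,279.0515     6,395.2576
  6    26,875.00    16,982.9290   101,897.5738
  Σ                 24,479.1362   123,242.2045
P = 24,479.1362; D_Mac = 5.03458 yrs; D_mod = 5.03458/(1+0.0795) = 4.66381 yrs.
ΔP/P ≈ -D_mod · Δy = -4.66381 × (-0.0075) = +0.034979 = +3.4979%.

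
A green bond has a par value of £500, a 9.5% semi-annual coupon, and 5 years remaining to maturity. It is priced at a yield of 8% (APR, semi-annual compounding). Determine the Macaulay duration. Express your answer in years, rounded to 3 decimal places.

Periodic yield y = 0.04. Discount each cash flow and weight by its period:
  t   CF        PV=CF/(1+0.04)^t    t·PV
  1        23.75        22.8365        22.8365
  2        23.75        21.9582        43.9164
  3        23.75        21.1137        63.3410
  4        23.75        20.3016        81.2064
  5        23.75        19.5208        97.6038
  6        23.75        18.7700       112.6198
  7        23.75        18.0480       126.3363
  8        23.75        17.3539       138.8311
  9        23.75        16.6864       150.1779
  10      523.75       353.8267     3,538.2673
  Σ                    530.4159     4,375.1367
Price P = Σ PV = 530.4159.
Macaulay duration = Σ(t·PV) / P = 4,375.1367 / 530.4159 = 8.24850 half-year periods.
In years: 8.24850 / 2 = 4.12425 years.

4.124 years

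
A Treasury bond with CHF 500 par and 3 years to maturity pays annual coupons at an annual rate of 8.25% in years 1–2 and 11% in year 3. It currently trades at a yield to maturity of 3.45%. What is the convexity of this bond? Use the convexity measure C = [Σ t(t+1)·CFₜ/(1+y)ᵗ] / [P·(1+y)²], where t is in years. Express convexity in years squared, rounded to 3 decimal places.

With y = 0.0345:
  t   CF        PV=CF/(1+0.0345)^t    t·PV        t(t+1)·PV
  1        41.25        39.8743        39.8743          79.7487
  2        41.25        38.5445        77.0891         231.2673
  3       555.00       501.3044     1,503.9131       6,015.6525
  Σ                    579.7233     1,620.8766       6,326.6685
P = 579.7233.
Convexity = Σ t(t+1)·PV / [P·(1+y)²] = 6,326.6685 / (579.7233 × 1.070190) = 10.19749.

10.197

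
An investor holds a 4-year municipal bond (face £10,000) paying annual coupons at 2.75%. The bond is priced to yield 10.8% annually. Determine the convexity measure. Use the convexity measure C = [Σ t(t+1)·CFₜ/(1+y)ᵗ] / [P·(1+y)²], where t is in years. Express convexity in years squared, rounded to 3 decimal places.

15.289

With y = 0.108:
  t   CF        PV=CF/(1+0.108)^t    t·PV        t(t+1)·PV
  1       275.00       248.1949       248.1949         496.3899
  2       275.00       224.0027       448.0053       1,344.0160
  3       275.00       202.1685       606.5054       2,426.0216
  4    10,275.00     6,817.4630    27,269.8520     136,349.2598
  Σ                  7,491.8291    28,572.5576     140,615.6872
P = 7,491.8291.
Convexity = Σ t(t+1)·PV / [P·(1+y)²] = 140,615.6872 / (7,491.8291 × 1.227664) = 15.28855.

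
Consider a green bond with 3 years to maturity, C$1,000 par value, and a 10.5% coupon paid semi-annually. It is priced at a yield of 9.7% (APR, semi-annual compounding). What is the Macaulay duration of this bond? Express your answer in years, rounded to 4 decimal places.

Periodic yield y = 0.0485. Discount each cash flow and weight by its period:
  t   CF        PV=CF/(1+0.0485)^t    t·PV
  1        52.50        50.0715        50.0715
  2        52.50        47.7554        95.5108
  3        52.50        45.5464       136.6392
  4        52.50        43.4396       173.7583
  5        52.50        41.4302       207.1510
  6     1,052.50       792.1574     4,752.9445
  Σ                  1,020.4005     5,416.0754
Price P = Σ PV = 1,020.4005.
Macaulay duration = Σ(t·PV) / P = 5,416.0754 / 1,020.4005 = 5.30779 half-year periods.
In years: 5.30779 / 2 = 2.65390 years.

2.6539 years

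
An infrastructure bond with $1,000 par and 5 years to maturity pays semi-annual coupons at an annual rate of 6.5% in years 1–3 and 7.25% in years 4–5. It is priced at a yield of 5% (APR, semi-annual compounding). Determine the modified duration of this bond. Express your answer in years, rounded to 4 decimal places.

4.2641 years

Periodic yield y = 0.025. First find Macaulay duration:
  t   CF        PV=CF/(1+0.025)^t    t·PV
  1        32.50        31.7073        31.7073
  2        32.50        30.9340        61.8679
  3        32.50        30.1795        90.5384
  4        32.50        29.4434       117.7736
  5        32.50        28.7253       143.6263
  6        32.50        28.0246       168.1479
  7        36.25        30.4959       213.4711
  8        36.25        29.7521       238.0165
  9        36.25        29.0264       261.2376
  10    1,036.25       809.5168     8,095.1684
  Σ                  1,077.8052     9,421.5551
P = 1,077.8052; Macaulay duration = 9,421.5551 / 1,077.8052 = 8.74143 half-year periods = 4.37071 years.
Modified duration = D_Mac / (1 + y) = 4.37071 / 1.025 = 4.26411 years.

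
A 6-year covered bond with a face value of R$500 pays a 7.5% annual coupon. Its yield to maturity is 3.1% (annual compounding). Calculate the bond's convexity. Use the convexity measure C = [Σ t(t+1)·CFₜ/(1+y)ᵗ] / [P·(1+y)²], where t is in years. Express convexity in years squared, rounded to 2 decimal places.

32.11

With y = 0.031:
  t   CF        PV=CF/(1+0.031)^t    t·PV        t(t+1)·PV
  1        37.50        36.3725        36.3725          72.7449
  2        37.50        35.2788        70.5576         211.6729
  3        37.50        34.2181       102.6542         410.6166
  4        37.50        33.1892       132.7567         663.7837
  5        37.50        32.1913       160.9563         965.7377
  6       537.50       447.5345     2,685.2067      18,796.4471
  Σ                    618.7842     3,188.5040      21,121.0030
P = 618.7842.
Convexity = Σ t(t+1)·PV / [P·(1+y)²] = 21,121.0030 / (618.7842 × 1.062961) = 32.11131.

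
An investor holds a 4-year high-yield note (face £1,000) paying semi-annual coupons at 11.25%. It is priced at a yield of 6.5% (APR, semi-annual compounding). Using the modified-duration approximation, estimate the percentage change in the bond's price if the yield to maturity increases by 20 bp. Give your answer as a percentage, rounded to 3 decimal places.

Periodic yield y = 0.0325. Modified duration first:
  t   CF        PV=CF/(1+0.0325)^t    t·PV
  1        56.25        54.4794        54.4794
  2        56.25        52.7646       105.5291
  3        56.25        51.1037       153.3111
  4        56.25        49.4951       197.9804
  5        56.25        47.9372       239.6858
  6        56.25        46.4282       278.5694
  7        56.25        44.9668       314.7677
  8     1,056.25       817.7984     6,542.3869
  Σ                  1,164.9734     7,886.7099
P = 1,164.9734; D_Mac = 6.76986 half-year periods = 3.38493 yrs; D_mod = 3.38493/(1+0.0325) = 3.27838 yrs.
ΔP/P ≈ -D_mod · Δy = -3.27838 × (+0.002) = -0.006557 = -0.6557%.

-0.656%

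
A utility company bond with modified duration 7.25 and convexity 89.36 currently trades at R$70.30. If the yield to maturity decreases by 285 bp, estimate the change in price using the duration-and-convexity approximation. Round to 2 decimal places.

Duration effect: -D_mod·Δy = -7.25 × (-0.0285) = +0.206625
Convexity effect: ½·C·(Δy)² = 0.5 × 89.36 × (-0.0285)² = +0.03629133
ΔP/P ≈ +0.206625 + 0.03629133 = +0.24291633
ΔP ≈ 70.30 × (+0.24291633) = +17.077017999.

+R$17.08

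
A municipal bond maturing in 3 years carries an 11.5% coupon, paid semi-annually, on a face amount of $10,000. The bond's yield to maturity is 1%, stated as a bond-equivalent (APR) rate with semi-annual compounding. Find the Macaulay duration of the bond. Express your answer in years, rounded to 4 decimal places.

2.6745 years

Periodic yield y = 0.005. Discount each cash flow and weight by its period:
  t   CF        PV=CF/(1+0.005)^t    t·PV
  1       575.00       572.1393       572.1393
  2       575.00       569.2928     1,138.5857
  3       575.00       566.4605     1,699.3816
  4       575.00       563.6423     2,254.5693
  5       575.00       560.8381     2,804.1907
  6    10,575.00    10,263.2287    61,579.3720
  Σ                 13,095.6018    70,048.2386
Price P = Σ PV = 13,095.6018.
Macaulay duration = Σ(t·PV) / P = 70,048.2386 / 13,095.6018 = 5.34899 half-year periods.
In years: 5.34899 / 2 = 2.67449 years.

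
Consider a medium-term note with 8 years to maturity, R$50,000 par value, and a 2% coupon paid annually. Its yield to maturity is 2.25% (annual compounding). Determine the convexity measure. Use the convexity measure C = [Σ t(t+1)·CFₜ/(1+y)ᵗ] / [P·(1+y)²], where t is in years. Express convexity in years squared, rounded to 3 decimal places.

62.772

With y = 0.0225:
  t   CF        PV=CF/(1+0.0225)^t    t·PV        t(t+1)·PV
  1     1,000.00       977.9951       977.9951       1,955.9902
  2     1,000.00       956.4744     1,912.9489       5,738.8466
  3     1,000.00       935.4273     2,806.2820      11,225.1278
  4     1,000.00       914.8433     3,659.3734      18,296.8669
  5     1,000.00       894.7123     4,473.5616      26,841.3695
  6     1,000.00       875.0243     5,250.1456      36,751.0194
  7     1,000.00       855.7695     5,990.3862      47,923.0897
  8    51,000.00    42,683.8557   341,470.8453   3,073,237.6078
  Σ                 49,094.1019   366,541.5381   3,221,969.9181
P = 49,094.1019.
Convexity = Σ t(t+1)·PV / [P·(1+y)²] = 3,221,969.9181 / (49,094.1019 × 1.045506) = 62.77194.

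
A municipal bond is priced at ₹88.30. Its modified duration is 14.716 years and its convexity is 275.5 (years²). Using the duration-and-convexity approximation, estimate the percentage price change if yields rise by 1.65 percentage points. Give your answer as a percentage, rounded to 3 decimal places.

Duration effect: -D_mod·Δy = -14.716 × (+0.0165) = -0.242814
Convexity effect: ½·C·(Δy)² = 0.5 × 275.5 × (0.0165)² = +0.0375024375
ΔP/P ≈ -0.242814 + 0.0375024375 = -0.2053115625
= -20.53115625%.

-20.531%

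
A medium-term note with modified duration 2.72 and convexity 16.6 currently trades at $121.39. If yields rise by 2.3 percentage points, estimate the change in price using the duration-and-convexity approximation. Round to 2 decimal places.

Duration effect: -D_mod·Δy = -2.72 × (+0.023) = -0.062560
Convexity effect: ½·C·(Δy)² = 0.5 × 16.6 × (0.023)² = +0.0043907
ΔP/P ≈ -0.062560 + 0.0043907 = -0.0581693
ΔP ≈ 121.39 × (-0.0581693) = -7.061171327.

-$7.06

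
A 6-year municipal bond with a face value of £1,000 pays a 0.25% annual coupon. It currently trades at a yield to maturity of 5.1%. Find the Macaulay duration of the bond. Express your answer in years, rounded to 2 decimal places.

Periodic yield y = 0.051. Discount each cash flow and weight by its year:
  t   CF        PV=CF/(1+0.051)^t    t·PV
  1         2.50         2.3787         2.3787
  2         2.50         2.2633         4.5265
  3         2.50         2.1534         6.4603
  4         2.50         2.0489         8.1958
  5         2.50         1.9495         9.7476
  6     1,002.50       743.8204     4,462.9224
  Σ                    754.6142     4,494.2312
Price P = Σ PV = 754.6142.
Macaulay duration = Σ(t·PV) / P = 4,494.2312 / 754.6142 = 5.95567 years.

5.96 years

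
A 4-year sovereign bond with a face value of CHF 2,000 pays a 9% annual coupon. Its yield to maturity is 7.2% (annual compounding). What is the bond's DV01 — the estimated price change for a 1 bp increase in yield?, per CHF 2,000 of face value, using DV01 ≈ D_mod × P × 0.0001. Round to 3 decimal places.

Periodic yield y = 0.072.
  t   CF        PV=CF/(1+0.072)^t    t·PV
  1       180.00       167.9104       167.9104
  2       180.00       156.6329       313.2658
  3       180.00       146.1128       438.3383
  4     2,180.00     1,650.7350     6,602.9399
  Σ                  2,121.3911     7,522.4544
P = 2,121.3911; D_Mac = 3.54600 yrs; D_mod = 3.30784 yrs.
DV01 ≈ 3.30784 × 2,121.3911 × 0.0001 = 0.701721.

CHF 0.702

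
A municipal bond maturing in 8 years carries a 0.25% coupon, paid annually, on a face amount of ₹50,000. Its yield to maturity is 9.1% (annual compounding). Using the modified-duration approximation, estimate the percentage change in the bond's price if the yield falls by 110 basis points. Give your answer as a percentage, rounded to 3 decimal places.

Periodic yield y = 0.091. Modified duration first:
  t   CF        PV=CF/(1+0.091)^t    t·PV
  1       125.00       114.5738       114.5738
  2       125.00       105.0172       210.0344
  3       125.00        96.2578       288.7733
  4       125.00        88.2289       352.9157
  5       125.00        80.8698       404.3489
  6       125.00        74.1245       444.7467
  7       125.00        67.9418       475.5923
  8    50,125.00    24,972.1756   199,777.4052
  Σ                 25,599.1893   202,068.3903
P = 25,599.1893; D_Mac = 7.89355 yrs; D_mod = 7.89355/(1+0.091) = 7.23515 yrs.
ΔP/P ≈ -D_mod · Δy = -7.23515 × (-0.011) = +0.079587 = +7.9587%.

+7.959%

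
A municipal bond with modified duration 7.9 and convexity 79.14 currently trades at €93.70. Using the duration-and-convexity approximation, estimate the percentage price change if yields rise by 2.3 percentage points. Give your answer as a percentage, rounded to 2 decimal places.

Duration effect: -D_mod·Δy = -7.9 × (+0.023) = -0.181700
Convexity effect: ½·C·(Δy)² = 0.5 × 79.14 × (0.023)² = +0.02093253
ΔP/P ≈ -0.181700 + 0.02093253 = -0.16076747
= -16.076747%.

-16.08%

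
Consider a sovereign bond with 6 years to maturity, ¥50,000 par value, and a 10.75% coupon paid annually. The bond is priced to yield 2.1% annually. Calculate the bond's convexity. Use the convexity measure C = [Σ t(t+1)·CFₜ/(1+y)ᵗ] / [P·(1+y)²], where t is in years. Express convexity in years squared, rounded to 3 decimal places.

31.044

With y = 0.021:
  t   CF        PV=CF/(1+0.021)^t    t·PV        t(t+1)·PV
  1     5,375.00     5,264.4466     5,264.4466      10,528.8932
  2     5,375.00     5,156.1671    10,312.3342      30,937.0027
  3     5,375.00     5,050.1147    15,150.3441      60,601.3764
  4     5,375.00     4,946.2436    19,784.9744      98,924.8718
  5     5,375.00     4,844.5089    24,222.5445     145,335.2670
  6    55,375.00    48,883.1616   293,298.9695   2,053,092.7865
  Σ                 74,144.6425   368,033.6133   2,399,420.1976
P = 74,144.6425.
Convexity = Σ t(t+1)·PV / [P·(1+y)²] = 2,399,420.1976 / (74,144.6425 × 1.042441) = 31.04381.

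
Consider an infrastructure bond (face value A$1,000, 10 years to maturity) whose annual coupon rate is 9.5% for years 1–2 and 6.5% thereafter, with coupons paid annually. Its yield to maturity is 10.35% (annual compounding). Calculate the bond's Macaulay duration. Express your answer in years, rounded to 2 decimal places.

6.91 years

Periodic yield y = 0.1035. Discount each cash flow and weight by its year:
  t   CF        PV=CF/(1+0.1035)^t    t·PV
  1        95.00        86.0897        86.0897
  2        95.00        78.0151       156.0303
  3        65.00        48.3723       145.1168
  4        65.00        43.8353       175.3412
  5        65.00        39.7239       198.6194
  6        65.00        35.9981       215.9885
  7        65.00        32.6217       228.3521
  8        65.00        29.5621       236.4965
  9        65.00        26.7894       241.1042
  10    1,065.00       397.7647     3,977.6469
  Σ                    818.7722     5,660.7856
Price P = Σ PV = 818.7722.
Macaulay duration = Σ(t·PV) / P = 5,660.7856 / 818.7722 = 6.91375 years.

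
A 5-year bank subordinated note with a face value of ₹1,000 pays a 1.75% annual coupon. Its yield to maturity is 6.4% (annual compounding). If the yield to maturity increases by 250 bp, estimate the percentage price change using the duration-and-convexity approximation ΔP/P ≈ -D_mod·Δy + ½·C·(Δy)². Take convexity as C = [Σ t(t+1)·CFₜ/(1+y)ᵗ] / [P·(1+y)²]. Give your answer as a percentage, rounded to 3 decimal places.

-10.511%

With y = 0.064:
  t   CF        PV=CF/(1+0.064)^t    t·PV        t(t+1)·PV
  1        17.50        16.4474        16.4474          32.8947
  2        17.50        15.4581        30.9161          92.7483
  3        17.50        14.5282        43.5847         174.3389
  4        17.50        13.6544        54.6175         273.0873
  5     1,017.50       746.1502     3,730.7512      22,384.5069
  Σ                    806.2383     3,876.3168      22,957.5763
P = 806.2383; D_Mac = 4.80790 yrs; D_mod = 4.51871 yrs; C = 25.15240.
Duration effect: -4.51871 × (+0.025) = -0.112968
Convexity effect: 0.5 × 25.15240 × (0.025)² = +0.0078601
ΔP/P ≈ -0.112968 + 0.0078601 = -0.105108 = -10.5108%.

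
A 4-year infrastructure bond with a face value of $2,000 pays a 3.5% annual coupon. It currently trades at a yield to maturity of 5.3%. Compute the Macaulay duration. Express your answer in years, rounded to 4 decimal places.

3.7941 years

Periodic yield y = 0.053. Discount each cash flow and weight by its year:
  t   CF        PV=CF/(1+0.053)^t    t·PV
  1        70.00        66.4767        66.4767
  2        70.00        63.1308       126.2616
  3        70.00        59.9533       179.8598
  4     2,070.00     1,683.6696     6,734.6782
  Σ                  1,873.2304     7,107.2764
Price P = Σ PV = 1,873.2304.
Macaulay duration = Σ(t·PV) / P = 7,107.2764 / 1,873.2304 = 3.79413 years.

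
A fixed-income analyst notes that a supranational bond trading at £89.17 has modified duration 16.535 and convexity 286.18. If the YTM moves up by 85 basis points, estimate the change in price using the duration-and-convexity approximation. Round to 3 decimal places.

Duration effect: -D_mod·Δy = -16.535 × (+0.0085) = -0.1405475
Convexity effect: ½·C·(Δy)² = 0.5 × 286.18 × (0.0085)² = +0.0103382525
ΔP/P ≈ -0.1405475 + 0.0103382525 = -0.1302092475
ΔP ≈ 89.17 × (-0.1302092475) = -11.610758599575.

-£11.611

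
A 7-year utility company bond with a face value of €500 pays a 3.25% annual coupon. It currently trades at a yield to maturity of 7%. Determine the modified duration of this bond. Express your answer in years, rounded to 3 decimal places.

5.871 years

Periodic yield y = 0.07. First find Macaulay duration:
  t   CF        PV=CF/(1+0.07)^t    t·PV
  1        16.25        15.1869        15.1869
  2        16.25        14.1934        28.3868
  3        16.25        13.2648        39.7945
  4        16.25        12.3970        49.5882
  5        16.25        11.5860        57.9301
  6        16.25        10.8281        64.9684
  7       516.25       321.4946     2,250.4619
  Σ                    398.9508     2,506.3168
P = 398.9508; Macaulay duration = 2,506.3168 / 398.9508 = 6.28227 years.
Modified duration = D_Mac / (1 + y) = 6.28227 / 1.07 = 5.87128 years.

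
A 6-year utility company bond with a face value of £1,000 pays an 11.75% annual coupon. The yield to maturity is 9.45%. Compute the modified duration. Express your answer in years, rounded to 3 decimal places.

4.291 years

Periodic yield y = 0.0945. First find Macaulay duration:
  t   CF        PV=CF/(1+0.0945)^t    t·PV
  1       117.50       107.3550       107.3550
  2       117.50        98.0858       196.1717
  3       117.50        89.6170       268.8511
  4       117.50        81.8794       327.5177
  5       117.50        74.8099       374.0495
  6     1,117.50       650.0592     3,900.3554
  Σ                  1,101.8064     5,174.3004
P = 1,101.8064; Macaulay duration = 5,174.3004 / 1,101.8064 = 4.69620 years.
Modified duration = D_Mac / (1 + y) = 4.69620 / 1.0945 = 4.29072 years.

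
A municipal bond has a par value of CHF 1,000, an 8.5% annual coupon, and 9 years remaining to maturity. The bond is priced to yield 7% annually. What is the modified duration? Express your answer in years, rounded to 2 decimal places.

Periodic yield y = 0.07. First find Macaulay duration:
  t   CF        PV=CF/(1+0.07)^t    t·PV
  1        85.00        79.4393        79.4393
  2        85.00        74.2423       148.4846
  3        85.00        69.3853       208.1560
  4        85.00        64.8461       259.3844
  5        85.00        60.6038       303.0191
  6        85.00        56.6391       339.8345
  7        85.00        52.9337       370.5361
  8        85.00        49.4708       395.7662
  9     1,085.00       590.1681     5,311.5130
  Σ                  1,097.7285     7,416.1331
P = 1,097.7285; Macaulay duration = 7,416.1331 / 1,097.7285 = 6.75589 years.
Modified duration = D_Mac / (1 + y) = 6.75589 / 1.07 = 6.31392 years.

6.31 years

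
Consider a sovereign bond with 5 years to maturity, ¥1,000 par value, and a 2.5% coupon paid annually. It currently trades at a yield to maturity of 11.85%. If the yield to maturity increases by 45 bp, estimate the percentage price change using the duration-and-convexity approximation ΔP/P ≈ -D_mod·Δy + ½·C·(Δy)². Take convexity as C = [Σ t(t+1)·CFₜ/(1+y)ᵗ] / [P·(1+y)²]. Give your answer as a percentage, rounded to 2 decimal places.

-1.87%

With y = 0.1185:
  t   CF        PV=CF/(1+0.1185)^t    t·PV        t(t+1)·PV
  1        25.00        22.3514        22.3514          44.7027
  2        25.00        19.9833        39.9667         119.9000
  3        25.00        17.8662        53.5986         214.3943
  4        25.00        15.9734        63.8934         319.4670
  5     1,025.00       585.5230     2,927.6148      17,565.6885
  Σ                    661.6972     3,107.4248      18,264.1527
P = 661.6972; D_Mac = 4.69614 yrs; D_mod = 4.19861 yrs; C = 22.06319.
Duration effect: -4.19861 × (+0.0045) = -0.018894
Convexity effect: 0.5 × 22.06319 × (0.0045)² = +0.0002234
ΔP/P ≈ -0.018894 + 0.0002234 = -0.018670 = -1.8670%.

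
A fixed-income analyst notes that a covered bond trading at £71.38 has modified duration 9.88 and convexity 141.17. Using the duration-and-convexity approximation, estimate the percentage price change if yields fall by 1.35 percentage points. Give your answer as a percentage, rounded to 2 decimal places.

Duration effect: -D_mod·Δy = -9.88 × (-0.0135) = +0.133380
Convexity effect: ½·C·(Δy)² = 0.5 × 141.17 × (-0.0135)² = +0.01286411625
ΔP/P ≈ +0.133380 + 0.01286411625 = +0.14624411625
= +14.624411625%.

+14.62%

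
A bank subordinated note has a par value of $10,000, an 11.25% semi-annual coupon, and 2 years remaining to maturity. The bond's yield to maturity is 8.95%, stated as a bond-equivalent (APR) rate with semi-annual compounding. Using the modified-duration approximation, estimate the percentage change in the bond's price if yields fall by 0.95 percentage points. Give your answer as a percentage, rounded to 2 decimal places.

Periodic yield y = 0.04475. Modified duration first:
  t   CF        PV=CF/(1+0.04475)^t    t·PV
  1       562.50       538.4063       538.4063
  2       562.50       515.3446     1,030.6893
  3       562.50       493.2708     1,479.8123
  4    10,562.50     8,865.7852    35,463.1406
  Σ                 10,412.8069    38,512.0485
P = 10,412.8069; D_Mac = 3.69853 half-year periods = 1.84926 yrs; D_mod = 1.84926/(1+0.04475) = 1.77005 yrs.
ΔP/P ≈ -D_mod · Δy = -1.77005 × (-0.0095) = +0.016816 = +1.6816%.

+1.68%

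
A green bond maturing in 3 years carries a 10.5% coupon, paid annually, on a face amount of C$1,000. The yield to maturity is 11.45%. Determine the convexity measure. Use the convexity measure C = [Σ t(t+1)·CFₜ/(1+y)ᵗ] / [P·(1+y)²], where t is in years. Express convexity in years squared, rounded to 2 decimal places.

With y = 0.1145:
  t   CF        PV=CF/(1+0.1145)^t    t·PV        t(t+1)·PV
  1       105.00        94.2127        94.2127         188.4253
  2       105.00        84.5336       169.0671         507.2014
  3     1,105.00       798.2190     2,394.6570       9,578.6280
  Σ                    976.9652     2,657.9368      10,274.2546
P = 976.9652.
Convexity = Σ t(t+1)·PV / [P·(1+y)²] = 10,274.2546 / (976.9652 × 1.242110) = 8.46664.

8.47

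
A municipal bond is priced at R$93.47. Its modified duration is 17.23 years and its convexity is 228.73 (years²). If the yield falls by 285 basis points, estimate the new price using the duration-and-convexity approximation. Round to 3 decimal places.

Duration effect: -D_mod·Δy = -17.23 × (-0.0285) = +0.491055
Convexity effect: ½·C·(Δy)² = 0.5 × 228.73 × (-0.0285)² = +0.09289297125
ΔP/P ≈ +0.491055 + 0.09289297125 = +0.58394797125
New price ≈ 93.47 × (1 + 0.58394797125) = 148.0516168727375.

R$148.052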